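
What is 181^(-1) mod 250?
221

gcd(181, 250) = 1, so the inverse exists.
Extended Euclidean algorithm on (250, 181):
250 = 1 × 181 + 69  ⟹  69 = (1)·250 + (-1)·181
181 = 2 × 69 + 43  ⟹  43 = (-2)·250 + (3)·181
69 = 1 × 43 + 26  ⟹  26 = (3)·250 + (-4)·181
43 = 1 × 26 + 17  ⟹  17 = (-5)·250 + (7)·181
26 = 1 × 17 + 9  ⟹  9 = (8)·250 + (-11)·181
17 = 1 × 9 + 8  ⟹  8 = (-13)·250 + (18)·181
9 = 1 × 8 + 1  ⟹  1 = (21)·250 + (-29)·181
So (-29)·181 ≡ 1 (mod 250), i.e. 181^(-1) ≡ -29 ≡ 221 (mod 250).
Check: 181 × 221 = 40001 ≡ 1 (mod 250)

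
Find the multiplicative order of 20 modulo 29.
7

29 is prime, so ord(20) divides φ(29) = 28.
Divisors of 28: 1, 2, 4, 7, 14, 28.
Repeated squaring: 20^1 ≡ 20, 20^2 ≡ 23, 20^4 ≡ 7, 20^8 ≡ 20, 20^16 ≡ 23 (mod 29).
Test 20^d mod 29 for each divisor d in increasing order:
20^1 ≡ 20
20^2 ≡ 23
20^4 ≡ 7
20^7 = 20^4·20^2·20^1 ≡ 1  ← first divisor giving 1
The order is 7.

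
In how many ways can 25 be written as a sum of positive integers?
1958

p(n) counts ways to write n as a sum of positive integers (order ignored).
Euler's pentagonal recurrence: p(k) = p(k-1) + p(k-2) - p(k-5) - p(k-7) + p(k-12) + p(k-15) - ... (offsets j(3j∓1)/2, signs ++--, p(0)=1, p(<0)=0).
DP table for k = 0..24: p(0)=1, p(1)=1, p(2)=2, p(3)=3, p(4)=5, p(5)=7, p(6)=11, p(7)=15, p(8)=22, p(9)=30, p(10)=42, p(11)=56, p(12)=77, p(13)=101, p(14)=135, p(15)=176, p(16)=231, p(17)=297, p(18)=385, p(19)=490, p(20)=627, p(21)=792, p(22)=1002, p(23)=1255, p(24)=1575.
Final step: p(25) = p(24) + p(23) - p(20) - p(18) + p(13) + p(10) - p(3)
= 1575 + 1255 - 627 - 385 + 101 + 42 - 3
= 1958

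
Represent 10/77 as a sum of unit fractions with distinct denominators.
1/8 + 1/206 + 1/63448

Greedy algorithm:
10/77: ceiling(77/10) = 8, use 1/8
3/616: ceiling(616/3) = 206, use 1/206
1/63448: ceiling(63448/1) = 63448, use 1/63448
Result: 10/77 = 1/8 + 1/206 + 1/63448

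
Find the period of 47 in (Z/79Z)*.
78

79 is prime, so ord(47) divides φ(79) = 78.
Divisors of 78: 1, 2, 3, 6, 13, 26, 39, 78.
Repeated squaring: 47^1 ≡ 47, 47^2 ≡ 76, 47^4 ≡ 9, 47^8 ≡ 2, 47^16 ≡ 4, 47^32 ≡ 16, 47^64 ≡ 19 (mod 79).
Test 47^d mod 79 for each divisor d in increasing order:
47^1 ≡ 47
47^2 ≡ 76
47^3 = 47^2·47^1 ≡ 17
47^6 = 47^4·47^2 ≡ 52
47^13 = 47^8·47^4·47^1 ≡ 56
47^26 = 47^16·47^8·47^2 ≡ 55
47^39 = 47^32·47^4·47^2·47^1 ≡ 78
47^78 = 47^64·47^8·47^4·47^2 ≡ 1  ← first divisor giving 1
The order is 78.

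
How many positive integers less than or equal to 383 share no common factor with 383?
382

383 = 383
φ(n) = n × ∏(1 - 1/p) for each prime p dividing n
φ(383) = 383 × (1 - 1/383) = 382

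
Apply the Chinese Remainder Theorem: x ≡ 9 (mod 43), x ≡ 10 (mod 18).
568

Using Chinese Remainder Theorem:
M = 43 × 18 = 774
M1 = 18, M2 = 43
y1 = 18^(-1) mod 43 = 12
y2 = 43^(-1) mod 18 = 13
x = (9×18×12 + 10×43×13) mod 774 = 568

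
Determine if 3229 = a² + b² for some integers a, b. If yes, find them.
27² + 50² (a=27, b=50)

Factorization: 3229 = 3229
By Fermat: n is sum of two squares iff every prime p ≡ 3 (mod 4) appears to even power.
All primes ≡ 3 (mod 4) appear to even power.
Search a = 0, 1, 2, … for 3229 - a² a perfect square: first hit at a = 27: 3229 - 729 = 2500 = 50².
3229 = 27² + 50² = 729 + 2500 ✓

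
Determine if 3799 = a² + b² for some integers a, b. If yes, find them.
Not possible

Factorization: 3799 = 29 × 131
By Fermat: n is sum of two squares iff every prime p ≡ 3 (mod 4) appears to even power.
Prime(s) ≡ 3 (mod 4) with odd exponent: [(131, 1)]
Therefore 3799 cannot be expressed as a² + b².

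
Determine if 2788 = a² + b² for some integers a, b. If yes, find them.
22² + 48² (a=22, b=48)

Factorization: 2788 = 2^2 × 17 × 41
By Fermat: n is sum of two squares iff every prime p ≡ 3 (mod 4) appears to even power.
All primes ≡ 3 (mod 4) appear to even power.
Search a = 0, 1, 2, … for 2788 - a² a perfect square: first hit at a = 22: 2788 - 484 = 2304 = 48².
2788 = 22² + 48² = 484 + 2304 ✓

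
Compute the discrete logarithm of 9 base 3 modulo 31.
2

Baby-step giant-step with step n = ⌈√31⌉ = 6.
Baby steps 3^j mod 31 (j:value) for j=0..5: 0:1, 1:3, 2:9, 3:27, 4:19, 5:26.
h = 9 is already in the table at j=2, so x = 2.
Check: 3^2 ≡ 9 (mod 31).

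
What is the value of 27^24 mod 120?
81

Repeated squaring. Binary of 24 = 11000.
27^1 ≡ 27 (mod 120); 27^2 ≡ 9 (mod 120); 27^4 ≡ 81 (mod 120); 27^8 ≡ 81 (mod 120); 27^16 ≡ 81 (mod 120)
27^24 = 27^8 × 27^16 ≡ 81 (mod 120)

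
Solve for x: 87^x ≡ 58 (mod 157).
90

Baby-step giant-step with step n = ⌈√157⌉ = 13.
Baby steps 87^j mod 157 (j:value) for j=0..12: 0:1, 1:87, 2:33, 3:45, 4:147, 5:72, 6:141, 7:21, 8:100, 9:65, 10:3, 11:104, 12:99.
Giant-step multiplier: 87^(-13) ≡ 87^(156-13) = 87^143 ≡ 107 (mod 157).
Giant steps γ_i = 58·107^i mod 157: γ_0=58, γ_1=83, γ_2=89, γ_3=103, γ_4=31, γ_5=20, γ_6=99 (in table at j=12).
x = i·n + j = 6·13 + 12 = 90.
Check: 87^90 ≡ 58 (mod 157).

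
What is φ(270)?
72

270 = 2 × 3^3 × 5
φ(n) = n × ∏(1 - 1/p) for each prime p dividing n
φ(270) = 270 × (1 - 1/2) × (1 - 1/3) × (1 - 1/5) = 72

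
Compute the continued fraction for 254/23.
[11; 23]

Euclidean algorithm steps:
254 = 11 × 23 + 1
23 = 23 × 1 + 0
Continued fraction: [11; 23]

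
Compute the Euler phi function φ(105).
48

105 = 3 × 5 × 7
φ(n) = n × ∏(1 - 1/p) for each prime p dividing n
φ(105) = 105 × (1 - 1/3) × (1 - 1/5) × (1 - 1/7) = 48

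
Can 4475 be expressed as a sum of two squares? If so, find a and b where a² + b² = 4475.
Not possible

Factorization: 4475 = 5^2 × 179
By Fermat: n is sum of two squares iff every prime p ≡ 3 (mod 4) appears to even power.
Prime(s) ≡ 3 (mod 4) with odd exponent: [(179, 1)]
Therefore 4475 cannot be expressed as a² + b².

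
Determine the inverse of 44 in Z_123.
14

gcd(44, 123) = 1, so the inverse exists.
Extended Euclidean algorithm on (123, 44):
123 = 2 × 44 + 35  ⟹  35 = (1)·123 + (-2)·44
44 = 1 × 35 + 9  ⟹  9 = (-1)·123 + (3)·44
35 = 3 × 9 + 8  ⟹  8 = (4)·123 + (-11)·44
9 = 1 × 8 + 1  ⟹  1 = (-5)·123 + (14)·44
So (14)·44 ≡ 1 (mod 123), i.e. 44^(-1) ≡ 14 (mod 123).
Check: 44 × 14 = 616 ≡ 1 (mod 123)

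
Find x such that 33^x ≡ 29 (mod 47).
3

Baby-step giant-step with step n = ⌈√47⌉ = 7.
Baby steps 33^j mod 47 (j:value) for j=0..6: 0:1, 1:33, 2:8, 3:29, 4:17, 5:44, 6:42.
h = 29 is already in the table at j=3, so x = 3.
Check: 33^3 ≡ 29 (mod 47).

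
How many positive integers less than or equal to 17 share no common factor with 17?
16

17 = 17
φ(n) = n × ∏(1 - 1/p) for each prime p dividing n
φ(17) = 17 × (1 - 1/17) = 16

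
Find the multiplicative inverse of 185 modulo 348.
269

gcd(185, 348) = 1, so the inverse exists.
Extended Euclidean algorithm on (348, 185):
348 = 1 × 185 + 163  ⟹  163 = (1)·348 + (-1)·185
185 = 1 × 163 + 22  ⟹  22 = (-1)·348 + (2)·185
163 = 7 × 22 + 9  ⟹  9 = (8)·348 + (-15)·185
22 = 2 × 9 + 4  ⟹  4 = (-17)·348 + (32)·185
9 = 2 × 4 + 1  ⟹  1 = (42)·348 + (-79)·185
So (-79)·185 ≡ 1 (mod 348), i.e. 185^(-1) ≡ -79 ≡ 269 (mod 348).
Check: 185 × 269 = 49765 ≡ 1 (mod 348)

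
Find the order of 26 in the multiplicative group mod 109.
27

109 is prime, so ord(26) divides φ(109) = 108.
Divisors of 108: 1, 2, 3, 4, 6, 9, 12, 18, 27, 36, 54, 108.
Repeated squaring: 26^1 ≡ 26, 26^2 ≡ 22, 26^4 ≡ 48, 26^8 ≡ 15, 26^16 ≡ 7, 26^32 ≡ 49, 26^64 ≡ 3 (mod 109).
Test 26^d mod 109 for each divisor d in increasing order:
26^1 ≡ 26
26^2 ≡ 22
26^3 = 26^2·26^1 ≡ 27
26^4 ≡ 48
26^6 = 26^4·26^2 ≡ 75
26^9 = 26^8·26^1 ≡ 63
26^12 = 26^8·26^4 ≡ 66
26^18 = 26^16·26^2 ≡ 45
26^27 = 26^16·26^8·26^2·26^1 ≡ 1  ← first divisor giving 1
The order is 27.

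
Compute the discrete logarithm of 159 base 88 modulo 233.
28

Baby-step giant-step with step n = ⌈√233⌉ = 16.
Baby steps 88^j mod 233 (j:value) for j=0..15: 0:1, 1:88, 2:55, 3:180, 4:229, 5:114, 6:13, 7:212, 8:16, 9:10, 10:181, 11:84, 12:169, 13:193, 14:208, 15:130.
Giant-step multiplier: 88^(-16) ≡ 88^(232-16) = 88^216 ≡ 152 (mod 233).
Giant steps γ_i = 159·152^i mod 233: γ_0=159, γ_1=169 (in table at j=12).
x = i·n + j = 1·16 + 12 = 28.
Check: 88^28 ≡ 159 (mod 233).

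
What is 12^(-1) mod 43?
18

gcd(12, 43) = 1, so the inverse exists.
Extended Euclidean algorithm on (43, 12):
43 = 3 × 12 + 7  ⟹  7 = (1)·43 + (-3)·12
12 = 1 × 7 + 5  ⟹  5 = (-1)·43 + (4)·12
7 = 1 × 5 + 2  ⟹  2 = (2)·43 + (-7)·12
5 = 2 × 2 + 1  ⟹  1 = (-5)·43 + (18)·12
So (18)·12 ≡ 1 (mod 43), i.e. 12^(-1) ≡ 18 (mod 43).
Check: 12 × 18 = 216 ≡ 1 (mod 43)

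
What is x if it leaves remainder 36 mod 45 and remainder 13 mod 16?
621

Using Chinese Remainder Theorem:
M = 45 × 16 = 720
M1 = 16, M2 = 45
y1 = 16^(-1) mod 45 = 31
y2 = 45^(-1) mod 16 = 5
x = (36×16×31 + 13×45×5) mod 720 = 621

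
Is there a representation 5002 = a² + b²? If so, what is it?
39² + 59² (a=39, b=59)

Factorization: 5002 = 2 × 41 × 61
By Fermat: n is sum of two squares iff every prime p ≡ 3 (mod 4) appears to even power.
All primes ≡ 3 (mod 4) appear to even power.
Search a = 0, 1, 2, … for 5002 - a² a perfect square: first hit at a = 39: 5002 - 1521 = 3481 = 59².
5002 = 39² + 59² = 1521 + 3481 ✓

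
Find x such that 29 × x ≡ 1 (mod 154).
85

gcd(29, 154) = 1, so the inverse exists.
Extended Euclidean algorithm on (154, 29):
154 = 5 × 29 + 9  ⟹  9 = (1)·154 + (-5)·29
29 = 3 × 9 + 2  ⟹  2 = (-3)·154 + (16)·29
9 = 4 × 2 + 1  ⟹  1 = (13)·154 + (-69)·29
So (-69)·29 ≡ 1 (mod 154), i.e. 29^(-1) ≡ -69 ≡ 85 (mod 154).
Check: 29 × 85 = 2465 ≡ 1 (mod 154)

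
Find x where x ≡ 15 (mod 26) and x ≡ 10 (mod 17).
197

Using Chinese Remainder Theorem:
M = 26 × 17 = 442
M1 = 17, M2 = 26
y1 = 17^(-1) mod 26 = 23
y2 = 26^(-1) mod 17 = 2
x = (15×17×23 + 10×26×2) mod 442 = 197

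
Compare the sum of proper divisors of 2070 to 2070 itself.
abundant

Proper divisors of 2070: sum = 1 + 2 + 3 + 5 + 6 + 9 + 10 + 15 + ... + 345 + 414 + 690 + 1035 (23 divisors) = 3546
Since 3546 > 2070, 2070 is abundant.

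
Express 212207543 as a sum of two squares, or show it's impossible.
Not possible

Factorization: 212207543 = 37 × 179^3
By Fermat: n is sum of two squares iff every prime p ≡ 3 (mod 4) appears to even power.
Prime(s) ≡ 3 (mod 4) with odd exponent: [(179, 3)]
Therefore 212207543 cannot be expressed as a² + b².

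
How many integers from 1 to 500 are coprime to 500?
200

500 = 2^2 × 5^3
φ(n) = n × ∏(1 - 1/p) for each prime p dividing n
φ(500) = 500 × (1 - 1/2) × (1 - 1/5) = 200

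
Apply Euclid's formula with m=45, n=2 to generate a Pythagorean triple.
(2021, 180, 2029)

Euclid's formula: a = m² - n², b = 2mn, c = m² + n²
m = 45, n = 2
a = 45² - 2² = 2025 - 4 = 2021
b = 2 × 45 × 2 = 180
c = 45² + 2² = 2025 + 4 = 2029
Verification: 2021² + 180² = 4084441 + 32400 = 4116841 = 2029² ✓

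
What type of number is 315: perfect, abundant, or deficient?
deficient

Proper divisors of 315: sum = 1 + 3 + 5 + 7 + 9 + 15 + 21 + 35 + 45 + 63 + 105 = 309
Since 309 < 315, 315 is deficient.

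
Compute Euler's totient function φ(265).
208

265 = 5 × 53
φ(n) = n × ∏(1 - 1/p) for each prime p dividing n
φ(265) = 265 × (1 - 1/5) × (1 - 1/53) = 208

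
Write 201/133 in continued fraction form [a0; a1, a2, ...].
[1; 1, 1, 21, 1, 2]

Euclidean algorithm steps:
201 = 1 × 133 + 68
133 = 1 × 68 + 65
68 = 1 × 65 + 3
65 = 21 × 3 + 2
3 = 1 × 2 + 1
2 = 2 × 1 + 0
Continued fraction: [1; 1, 1, 21, 1, 2]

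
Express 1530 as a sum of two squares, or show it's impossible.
3² + 39² (a=3, b=39)

Factorization: 1530 = 2 × 3^2 × 5 × 17
By Fermat: n is sum of two squares iff every prime p ≡ 3 (mod 4) appears to even power.
All primes ≡ 3 (mod 4) appear to even power.
Search a = 0, 1, 2, … for 1530 - a² a perfect square: first hit at a = 3: 1530 - 9 = 1521 = 39².
1530 = 3² + 39² = 9 + 1521 ✓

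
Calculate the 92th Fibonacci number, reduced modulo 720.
429

Matrix identity: Q^n = [[F_(n+1), F_n], [F_n, F_(n-1)]] with Q = [[1,1],[1,0]].
n = 92 = 1011100₂. Square-and-multiply, entries mod 720:
Q^1 = [[1,1],[1,0]]
Q^2 = (Q^1)² = [[2,1],[1,1]]
Q^5 = (Q^2)²·Q = [[8,5],[5,3]]
Q^11 = (Q^5)²·Q = [[144,89],[89,55]]
Q^23 = (Q^11)²·Q = [[288,577],[577,431]]
Q^46 = (Q^23)² = [[433,143],[143,290]]
Q^92 = (Q^46)² = [[578,429],[429,149]]
F_92 mod 720 = Q^92[0][1] = 429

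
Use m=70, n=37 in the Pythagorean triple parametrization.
(3531, 5180, 6269)

Euclid's formula: a = m² - n², b = 2mn, c = m² + n²
m = 70, n = 37
a = 70² - 37² = 4900 - 1369 = 3531
b = 2 × 70 × 37 = 5180
c = 70² + 37² = 4900 + 1369 = 6269
Verification: 3531² + 5180² = 12467961 + 26832400 = 39300361 = 6269² ✓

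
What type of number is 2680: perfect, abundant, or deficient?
abundant

Proper divisors of 2680: sum = 1 + 2 + 4 + 5 + 8 + 10 + 20 + 40 + 67 + 134 + 268 + 335 + 536 + 670 + 1340 = 3440
Since 3440 > 2680, 2680 is abundant.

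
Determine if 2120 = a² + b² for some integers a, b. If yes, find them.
2² + 46² (a=2, b=46)

Factorization: 2120 = 2^3 × 5 × 53
By Fermat: n is sum of two squares iff every prime p ≡ 3 (mod 4) appears to even power.
All primes ≡ 3 (mod 4) appear to even power.
Search a = 0, 1, 2, … for 2120 - a² a perfect square: first hit at a = 2: 2120 - 4 = 2116 = 46².
2120 = 2² + 46² = 4 + 2116 ✓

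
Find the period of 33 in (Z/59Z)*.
58

59 is prime, so ord(33) divides φ(59) = 58.
Divisors of 58: 1, 2, 29, 58.
Repeated squaring: 33^1 ≡ 33, 33^2 ≡ 27, 33^4 ≡ 21, 33^8 ≡ 28, 33^16 ≡ 17, 33^32 ≡ 53 (mod 59).
Test 33^d mod 59 for each divisor d in increasing order:
33^1 ≡ 33
33^2 ≡ 27
33^29 = 33^16·33^8·33^4·33^1 ≡ 58
33^58 = 33^32·33^16·33^8·33^2 ≡ 1  ← first divisor giving 1
The order is 58.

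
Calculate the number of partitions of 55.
451276

p(n) counts ways to write n as a sum of positive integers (order ignored).
Euler's pentagonal recurrence: p(k) = p(k-1) + p(k-2) - p(k-5) - p(k-7) + p(k-12) + p(k-15) - ... (offsets j(3j∓1)/2, signs ++--, p(0)=1, p(<0)=0).
DP table for k = 0..54: p(0)=1, p(1)=1, p(2)=2, p(3)=3, p(4)=5, p(5)=7, p(6)=11, p(7)=15, p(8)=22, p(9)=30, p(10)=42, p(11)=56, p(12)=77, p(13)=101, p(14)=135, p(15)=176, p(16)=231, p(17)=297, p(18)=385, p(19)=490, p(20)=627, p(21)=792, p(22)=1002, p(23)=1255, p(24)=1575, p(25)=1958, p(26)=2436, p(27)=3010, p(28)=3718, p(29)=4565, p(30)=5604, p(31)=6842, p(32)=8349, p(33)=10143, p(34)=12310, p(35)=14883, p(36)=17977, p(37)=21637, p(38)=26015, p(39)=31185, p(40)=37338, p(41)=44583, p(42)=53174, p(43)=63261, p(44)=75175, p(45)=89134, p(46)=105558, p(47)=124754, p(48)=147273, p(49)=173525, p(50)=204226, p(51)=239943, p(52)=281589, p(53)=329931, p(54)=386155.
Final step: p(55) = p(54) + p(53) - p(50) - p(48) + p(43) + p(40) - p(33) - p(29) + p(20) + p(15) - p(4)
= 386155 + 329931 - 204226 - 147273 + 63261 + 37338 - 10143 - 4565 + 627 + 176 - 5
= 451276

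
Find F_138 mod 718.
544

Matrix identity: Q^n = [[F_(n+1), F_n], [F_n, F_(n-1)]] with Q = [[1,1],[1,0]].
n = 138 = 10001010₂. Square-and-multiply, entries mod 718:
Q^1 = [[1,1],[1,0]]
Q^2 = (Q^1)² = [[2,1],[1,1]]
Q^4 = (Q^2)² = [[5,3],[3,2]]
Q^8 = (Q^4)² = [[34,21],[21,13]]
Q^17 = (Q^8)²·Q = [[430,161],[161,269]]
Q^34 = (Q^17)² = [[447,531],[531,634]]
Q^69 = (Q^34)²·Q = [[321,710],[710,329]]
Q^138 = (Q^69)² = [[431,544],[544,605]]
F_138 mod 718 = Q^138[0][1] = 544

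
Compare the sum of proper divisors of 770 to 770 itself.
abundant

Proper divisors of 770: sum = 1 + 2 + 5 + 7 + 10 + 11 + 14 + 22 + 35 + 55 + 70 + 77 + 110 + 154 + 385 = 958
Since 958 > 770, 770 is abundant.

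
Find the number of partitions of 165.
172389800255

p(n) counts ways to write n as a sum of positive integers (order ignored).
Euler's pentagonal recurrence: p(k) = p(k-1) + p(k-2) - p(k-5) - p(k-7) + p(k-12) + p(k-15) - ... (offsets j(3j∓1)/2, signs ++--, p(0)=1, p(<0)=0).
DP table for k = 0..164: p(0)=1, p(1)=1, p(2)=2, p(3)=3, p(4)=5, p(5)=7, p(6)=11, p(7)=15, p(8)=22, p(9)=30, p(10)=42, p(11)=56, p(12)=77, p(13)=101, p(14)=135, p(15)=176, p(16)=231, p(17)=297, p(18)=385, p(19)=490, p(20)=627, p(21)=792, p(22)=1002, p(23)=1255, p(24)=1575, p(25)=1958, p(26)=2436, p(27)=3010, p(28)=3718, p(29)=4565, p(30)=5604, p(31)=6842, p(32)=8349, p(33)=10143, p(34)=12310, p(35)=14883, p(36)=17977, p(37)=21637, p(38)=26015, p(39)=31185, p(40)=37338, p(41)=44583, p(42)=53174, p(43)=63261, p(44)=75175, p(45)=89134, p(46)=105558, p(47)=124754, p(48)=147273, p(49)=173525, p(50)=204226, p(51)=239943, p(52)=281589, p(53)=329931, p(54)=386155, p(55)=451276, p(56)=526823, p(57)=614154, p(58)=715220, p(59)=831820, p(60)=966467, p(61)=1121505, p(62)=1300156, p(63)=1505499, p(64)=1741630, p(65)=2012558, p(66)=2323520, p(67)=2679689, p(68)=3087735, p(69)=3554345, p(70)=4087968, p(71)=4697205, p(72)=5392783, p(73)=6185689, p(74)=7089500, p(75)=8118264, p(76)=9289091, p(77)=10619863, p(78)=12132164, p(79)=13848650, p(80)=15796476, p(81)=18004327, p(82)=20506255, p(83)=23338469, p(84)=26543660, p(85)=30167357, p(86)=34262962, p(87)=38887673, p(88)=44108109, p(89)=49995925, p(90)=56634173, p(91)=64112359, p(92)=72533807, p(93)=82010177, p(94)=92669720, p(95)=104651419, p(96)=118114304, p(97)=133230930, p(98)=150198136, p(99)=169229875, p(100)=190569292, p(101)=214481126, p(102)=241265379, p(103)=271248950, p(104)=304801365, p(105)=342325709, p(106)=384276336, p(107)=431149389, p(108)=483502844, p(109)=541946240, p(110)=607163746, p(111)=679903203, p(112)=761002156, p(113)=851376628, p(114)=952050665, p(115)=1064144451, p(116)=1188908248, p(117)=1327710076, p(118)=1482074143, p(119)=1653668665, p(120)=1844349560, p(121)=2056148051, p(122)=2291320912, p(123)=2552338241, p(124)=2841940500, p(125)=3163127352, p(126)=3519222692, p(127)=3913864295, p(128)=4351078600, p(129)=4835271870, p(130)=5371315400, p(131)=5964539504, p(132)=6620830889, p(133)=7346629512, p(134)=8149040695, p(135)=9035836076, p(136)=10015581680, p(137)=11097645016, p(138)=12292341831, p(139)=13610949895, p(140)=15065878135, p(141)=16670689208, p(142)=18440293320, p(143)=20390982757, p(144)=22540654445, p(145)=24908858009, p(146)=27517052599, p(147)=30388671978, p(148)=33549419497, p(149)=37027355200, p(150)=40853235313, p(151)=45060624582, p(152)=49686288421, p(153)=54770336324, p(154)=60356673280, p(155)=66493182097, p(156)=73232243759, p(157)=80630964769, p(158)=88751778802, p(159)=97662728555, p(160)=107438159466, p(161)=118159068427, p(162)=129913904637, p(163)=142798995930, p(164)=156919475295.
Final step: p(165) = p(164) + p(163) - p(160) - p(158) + p(153) + p(150) - p(143) - p(139) + p(130) + p(125) - p(114) - p(108) + p(95) + p(88) - p(73) - p(65) + p(48) + p(39) - p(20) - p(10)
= 156919475295 + 142798995930 - 107438159466 - 88751778802 + 54770336324 + 40853235313 - 20390982757 - 13610949895 + 5371315400 + 3163127352 - 952050665 - 483502844 + 104651419 + 44108109 - 6185689 - 2012558 + 147273 + 31185 - 627 - 42
= 172389800255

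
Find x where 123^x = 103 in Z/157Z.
3

Baby-step giant-step with step n = ⌈√157⌉ = 13.
Baby steps 123^j mod 157 (j:value) for j=0..12: 0:1, 1:123, 2:57, 3:103, 4:109, 5:62, 6:90, 7:80, 8:106, 9:7, 10:76, 11:85, 12:93.
h = 103 is already in the table at j=3, so x = 3.
Check: 123^3 ≡ 103 (mod 157).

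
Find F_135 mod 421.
387

Matrix identity: Q^n = [[F_(n+1), F_n], [F_n, F_(n-1)]] with Q = [[1,1],[1,0]].
n = 135 = 10000111₂. Square-and-multiply, entries mod 421:
Q^1 = [[1,1],[1,0]]
Q^2 = (Q^1)² = [[2,1],[1,1]]
Q^4 = (Q^2)² = [[5,3],[3,2]]
Q^8 = (Q^4)² = [[34,21],[21,13]]
Q^16 = (Q^8)² = [[334,145],[145,189]]
Q^33 = (Q^16)²·Q = [[21,387],[387,55]]
Q^67 = (Q^33)²·Q = [[276,334],[334,363]]
Q^135 = (Q^67)²·Q = [[366,387],[387,400]]
F_135 mod 421 = Q^135[0][1] = 387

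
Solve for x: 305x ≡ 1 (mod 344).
97

gcd(305, 344) = 1, so the inverse exists.
Extended Euclidean algorithm on (344, 305):
344 = 1 × 305 + 39  ⟹  39 = (1)·344 + (-1)·305
305 = 7 × 39 + 32  ⟹  32 = (-7)·344 + (8)·305
39 = 1 × 32 + 7  ⟹  7 = (8)·344 + (-9)·305
32 = 4 × 7 + 4  ⟹  4 = (-39)·344 + (44)·305
7 = 1 × 4 + 3  ⟹  3 = (47)·344 + (-53)·305
4 = 1 × 3 + 1  ⟹  1 = (-86)·344 + (97)·305
So (97)·305 ≡ 1 (mod 344), i.e. 305^(-1) ≡ 97 (mod 344).
Check: 305 × 97 = 29585 ≡ 1 (mod 344)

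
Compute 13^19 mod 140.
97

Repeated squaring. Binary of 19 = 10011.
13^1 ≡ 13 (mod 140); 13^2 ≡ 29 (mod 140); 13^4 ≡ 1 (mod 140); 13^8 ≡ 1 (mod 140); 13^16 ≡ 1 (mod 140)
13^19 = 13^1 × 13^2 × 13^16 ≡ 97 (mod 140)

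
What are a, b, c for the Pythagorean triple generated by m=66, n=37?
(2987, 4884, 5725)

Euclid's formula: a = m² - n², b = 2mn, c = m² + n²
m = 66, n = 37
a = 66² - 37² = 4356 - 1369 = 2987
b = 2 × 66 × 37 = 4884
c = 66² + 37² = 4356 + 1369 = 5725
Verification: 2987² + 4884² = 8922169 + 23853456 = 32775625 = 5725² ✓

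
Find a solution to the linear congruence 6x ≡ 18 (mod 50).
x ≡ 3 (mod 25)

gcd(6, 50) = 2, which divides 18, so solutions exist.
Divide through by 2: 3x ≡ 9 (mod 25).
Find 3^(-1) mod 25 by the extended Euclidean algorithm:
25 = 8 × 3 + 1  ⟹  1 = (1)·25 + (-8)·3
So (-8)·3 ≡ 1 (mod 25), i.e. 3^(-1) ≡ -8 ≡ 17 (mod 25).
x ≡ 17 × 9 = 153 ≡ 3 (mod 25).
Check: 6 × 3 = 18 ≡ 18 (mod 50).
x ≡ 3 (mod 25), giving 2 solutions mod 50.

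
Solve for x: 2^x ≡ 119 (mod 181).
10

Baby-step giant-step with step n = ⌈√181⌉ = 14.
Baby steps 2^j mod 181 (j:value) for j=0..13: 0:1, 1:2, 2:4, 3:8, 4:16, 5:32, 6:64, 7:128, 8:75, 9:150, 10:119, 11:57, 12:114, 13:47.
h = 119 is already in the table at j=10, so x = 10.
Check: 2^10 ≡ 119 (mod 181).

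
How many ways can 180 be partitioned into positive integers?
684957390936

p(n) counts ways to write n as a sum of positive integers (order ignored).
Euler's pentagonal recurrence: p(k) = p(k-1) + p(k-2) - p(k-5) - p(k-7) + p(k-12) + p(k-15) - ... (offsets j(3j∓1)/2, signs ++--, p(0)=1, p(<0)=0).
DP table for k = 0..179: p(0)=1, p(1)=1, p(2)=2, p(3)=3, p(4)=5, p(5)=7, p(6)=11, p(7)=15, p(8)=22, p(9)=30, p(10)=42, p(11)=56, p(12)=77, p(13)=101, p(14)=135, p(15)=176, p(16)=231, p(17)=297, p(18)=385, p(19)=490, p(20)=627, p(21)=792, p(22)=1002, p(23)=1255, p(24)=1575, p(25)=1958, p(26)=2436, p(27)=3010, p(28)=3718, p(29)=4565, p(30)=5604, p(31)=6842, p(32)=8349, p(33)=10143, p(34)=12310, p(35)=14883, p(36)=17977, p(37)=21637, p(38)=26015, p(39)=31185, p(40)=37338, p(41)=44583, p(42)=53174, p(43)=63261, p(44)=75175, p(45)=89134, p(46)=105558, p(47)=124754, p(48)=147273, p(49)=173525, p(50)=204226, p(51)=239943, p(52)=281589, p(53)=329931, p(54)=386155, p(55)=451276, p(56)=526823, p(57)=614154, p(58)=715220, p(59)=831820, p(60)=966467, p(61)=1121505, p(62)=1300156, p(63)=1505499, p(64)=1741630, p(65)=2012558, p(66)=2323520, p(67)=2679689, p(68)=3087735, p(69)=3554345, p(70)=4087968, p(71)=4697205, p(72)=5392783, p(73)=6185689, p(74)=7089500, p(75)=8118264, p(76)=9289091, p(77)=10619863, p(78)=12132164, p(79)=13848650, p(80)=15796476, p(81)=18004327, p(82)=20506255, p(83)=23338469, p(84)=26543660, p(85)=30167357, p(86)=34262962, p(87)=38887673, p(88)=44108109, p(89)=49995925, p(90)=56634173, p(91)=64112359, p(92)=72533807, p(93)=82010177, p(94)=92669720, p(95)=104651419, p(96)=118114304, p(97)=133230930, p(98)=150198136, p(99)=169229875, p(100)=190569292, p(101)=214481126, p(102)=241265379, p(103)=271248950, p(104)=304801365, p(105)=342325709, p(106)=384276336, p(107)=431149389, p(108)=483502844, p(109)=541946240, p(110)=607163746, p(111)=679903203, p(112)=761002156, p(113)=851376628, p(114)=952050665, p(115)=1064144451, p(116)=1188908248, p(117)=1327710076, p(118)=1482074143, p(119)=1653668665, p(120)=1844349560, p(121)=2056148051, p(122)=2291320912, p(123)=2552338241, p(124)=2841940500, p(125)=3163127352, p(126)=3519222692, p(127)=3913864295, p(128)=4351078600, p(129)=4835271870, p(130)=5371315400, p(131)=5964539504, p(132)=6620830889, p(133)=7346629512, p(134)=8149040695, p(135)=9035836076, p(136)=10015581680, p(137)=11097645016, p(138)=12292341831, p(139)=13610949895, p(140)=15065878135, p(141)=16670689208, p(142)=18440293320, p(143)=20390982757, p(144)=22540654445, p(145)=24908858009, p(146)=27517052599, p(147)=30388671978, p(148)=33549419497, p(149)=37027355200, p(150)=40853235313, p(151)=45060624582, p(152)=49686288421, p(153)=54770336324, p(154)=60356673280, p(155)=66493182097, p(156)=73232243759, p(157)=80630964769, p(158)=88751778802, p(159)=97662728555, p(160)=107438159466, p(161)=118159068427, p(162)=129913904637, p(163)=142798995930, p(164)=156919475295, p(165)=172389800255, p(166)=189334822579, p(167)=207890420102, p(168)=228204732751, p(169)=250438925115, p(170)=274768617130, p(171)=301384802048, p(172)=330495499613, p(173)=362326859895, p(174)=397125074750, p(175)=435157697830, p(176)=476715857290, p(177)=522115831195, p(178)=571701605655, p(179)=625846753120.
Final step: p(180) = p(179) + p(178) - p(175) - p(173) + p(168) + p(165) - p(158) - p(154) + p(145) + p(140) - p(129) - p(123) + p(110) + p(103) - p(88) - p(80) + p(63) + p(54) - p(35) - p(25) + p(4)
= 625846753120 + 571701605655 - 435157697830 - 362326859895 + 228204732751 + 172389800255 - 88751778802 - 60356673280 + 24908858009 + 15065878135 - 4835271870 - 2552338241 + 607163746 + 271248950 - 44108109 - 15796476 + 1505499 + 386155 - 14883 - 1958 + 5
= 684957390936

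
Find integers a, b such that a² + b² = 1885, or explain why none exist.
6² + 43² (a=6, b=43)

Factorization: 1885 = 5 × 13 × 29
By Fermat: n is sum of two squares iff every prime p ≡ 3 (mod 4) appears to even power.
All primes ≡ 3 (mod 4) appear to even power.
Search a = 0, 1, 2, … for 1885 - a² a perfect square: first hit at a = 6: 1885 - 36 = 1849 = 43².
1885 = 6² + 43² = 36 + 1849 ✓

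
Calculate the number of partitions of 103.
271248950

p(n) counts ways to write n as a sum of positive integers (order ignored).
Euler's pentagonal recurrence: p(k) = p(k-1) + p(k-2) - p(k-5) - p(k-7) + p(k-12) + p(k-15) - ... (offsets j(3j∓1)/2, signs ++--, p(0)=1, p(<0)=0).
DP table for k = 0..102: p(0)=1, p(1)=1, p(2)=2, p(3)=3, p(4)=5, p(5)=7, p(6)=11, p(7)=15, p(8)=22, p(9)=30, p(10)=42, p(11)=56, p(12)=77, p(13)=101, p(14)=135, p(15)=176, p(16)=231, p(17)=297, p(18)=385, p(19)=490, p(20)=627, p(21)=792, p(22)=1002, p(23)=1255, p(24)=1575, p(25)=1958, p(26)=2436, p(27)=3010, p(28)=3718, p(29)=4565, p(30)=5604, p(31)=6842, p(32)=8349, p(33)=10143, p(34)=12310, p(35)=14883, p(36)=17977, p(37)=21637, p(38)=26015, p(39)=31185, p(40)=37338, p(41)=44583, p(42)=53174, p(43)=63261, p(44)=75175, p(45)=89134, p(46)=105558, p(47)=124754, p(48)=147273, p(49)=173525, p(50)=204226, p(51)=239943, p(52)=281589, p(53)=329931, p(54)=386155, p(55)=451276, p(56)=526823, p(57)=614154, p(58)=715220, p(59)=831820, p(60)=966467, p(61)=1121505, p(62)=1300156, p(63)=1505499, p(64)=1741630, p(65)=2012558, p(66)=2323520, p(67)=2679689, p(68)=3087735, p(69)=3554345, p(70)=4087968, p(71)=4697205, p(72)=5392783, p(73)=6185689, p(74)=7089500, p(75)=8118264, p(76)=9289091, p(77)=10619863, p(78)=12132164, p(79)=13848650, p(80)=15796476, p(81)=18004327, p(82)=20506255, p(83)=23338469, p(84)=26543660, p(85)=30167357, p(86)=34262962, p(87)=38887673, p(88)=44108109, p(89)=49995925, p(90)=56634173, p(91)=64112359, p(92)=72533807, p(93)=82010177, p(94)=92669720, p(95)=104651419, p(96)=118114304, p(97)=133230930, p(98)=150198136, p(99)=169229875, p(100)=190569292, p(101)=214481126, p(102)=241265379.
Final step: p(103) = p(102) + p(101) - p(98) - p(96) + p(91) + p(88) - p(81) - p(77) + p(68) + p(63) - p(52) - p(46) + p(33) + p(26) - p(11) - p(3)
= 241265379 + 214481126 - 150198136 - 118114304 + 64112359 + 44108109 - 18004327 - 10619863 + 3087735 + 1505499 - 281589 - 105558 + 10143 + 2436 - 56 - 3
= 271248950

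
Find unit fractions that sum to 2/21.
1/11 + 1/231

Greedy algorithm:
2/21: ceiling(21/2) = 11, use 1/11
1/231: ceiling(231/1) = 231, use 1/231
Result: 2/21 = 1/11 + 1/231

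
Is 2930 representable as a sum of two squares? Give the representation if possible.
11² + 53² (a=11, b=53)

Factorization: 2930 = 2 × 5 × 293
By Fermat: n is sum of two squares iff every prime p ≡ 3 (mod 4) appears to even power.
All primes ≡ 3 (mod 4) appear to even power.
Search a = 0, 1, 2, … for 2930 - a² a perfect square: first hit at a = 11: 2930 - 121 = 2809 = 53².
2930 = 11² + 53² = 121 + 2809 ✓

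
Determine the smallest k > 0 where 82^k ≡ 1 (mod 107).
106

107 is prime, so ord(82) divides φ(107) = 106.
Divisors of 106: 1, 2, 53, 106.
Repeated squaring: 82^1 ≡ 82, 82^2 ≡ 90, 82^4 ≡ 75, 82^8 ≡ 61, 82^16 ≡ 83, 82^32 ≡ 41, 82^64 ≡ 76 (mod 107).
Test 82^d mod 107 for each divisor d in increasing order:
82^1 ≡ 82
82^2 ≡ 90
82^53 = 82^32·82^16·82^4·82^1 ≡ 106
82^106 = 82^64·82^32·82^8·82^2 ≡ 1  ← first divisor giving 1
The order is 106.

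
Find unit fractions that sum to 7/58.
1/9 + 1/105 + 1/18270

Greedy algorithm:
7/58: ceiling(58/7) = 9, use 1/9
5/522: ceiling(522/5) = 105, use 1/105
1/18270: ceiling(18270/1) = 18270, use 1/18270
Result: 7/58 = 1/9 + 1/105 + 1/18270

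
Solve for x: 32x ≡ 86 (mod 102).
x ≡ 25 (mod 51)

gcd(32, 102) = 2, which divides 86, so solutions exist.
Divide through by 2: 16x ≡ 43 (mod 51).
Find 16^(-1) mod 51 by the extended Euclidean algorithm:
51 = 3 × 16 + 3  ⟹  3 = (1)·51 + (-3)·16
16 = 5 × 3 + 1  ⟹  1 = (-5)·51 + (16)·16
So (16)·16 ≡ 1 (mod 51), i.e. 16^(-1) ≡ 16 (mod 51).
x ≡ 16 × 43 = 688 ≡ 25 (mod 51).
Check: 32 × 25 = 800 ≡ 86 (mod 102).
x ≡ 25 (mod 51), giving 2 solutions mod 102.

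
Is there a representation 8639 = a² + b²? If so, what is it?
Not possible

Factorization: 8639 = 53 × 163
By Fermat: n is sum of two squares iff every prime p ≡ 3 (mod 4) appears to even power.
Prime(s) ≡ 3 (mod 4) with odd exponent: [(163, 1)]
Therefore 8639 cannot be expressed as a² + b².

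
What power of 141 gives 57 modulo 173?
12

Baby-step giant-step with step n = ⌈√173⌉ = 14.
Baby steps 141^j mod 173 (j:value) for j=0..13: 0:1, 1:141, 2:159, 3:102, 4:23, 5:129, 6:24, 7:97, 8:10, 9:26, 10:33, 11:155, 12:57, 13:79.
h = 57 is already in the table at j=12, so x = 12.
Check: 141^12 ≡ 57 (mod 173).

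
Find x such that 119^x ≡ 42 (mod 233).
83

Baby-step giant-step with step n = ⌈√233⌉ = 16.
Baby steps 119^j mod 233 (j:value) for j=0..15: 0:1, 1:119, 2:181, 3:103, 4:141, 5:3, 6:124, 7:77, 8:76, 9:190, 10:9, 11:139, 12:231, 13:228, 14:104, 15:27.
Giant-step multiplier: 119^(-16) ≡ 119^(232-16) = 119^216 ≡ 19 (mod 233).
Giant steps γ_i = 42·19^i mod 233: γ_0=42, γ_1=99, γ_2=17, γ_3=90, γ_4=79, γ_5=103 (in table at j=3).
x = i·n + j = 5·16 + 3 = 83.
Check: 119^83 ≡ 42 (mod 233).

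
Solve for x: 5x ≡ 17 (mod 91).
x ≡ 58 (mod 91)

gcd(5, 91) = 1, which divides 17, so solutions exist.
Find 5^(-1) mod 91 by the extended Euclidean algorithm:
91 = 18 × 5 + 1  ⟹  1 = (1)·91 + (-18)·5
So (-18)·5 ≡ 1 (mod 91), i.e. 5^(-1) ≡ -18 ≡ 73 (mod 91).
x ≡ 73 × 17 = 1241 ≡ 58 (mod 91).
Check: 5 × 58 = 290 ≡ 17 (mod 91).
Unique solution: x ≡ 58 (mod 91)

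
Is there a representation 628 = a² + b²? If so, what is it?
12² + 22² (a=12, b=22)

Factorization: 628 = 2^2 × 157
By Fermat: n is sum of two squares iff every prime p ≡ 3 (mod 4) appears to even power.
All primes ≡ 3 (mod 4) appear to even power.
Search a = 0, 1, 2, … for 628 - a² a perfect square: first hit at a = 12: 628 - 144 = 484 = 22².
628 = 12² + 22² = 144 + 484 ✓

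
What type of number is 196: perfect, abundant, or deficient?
abundant

Proper divisors of 196: sum = 1 + 2 + 4 + 7 + 14 + 28 + 49 + 98 = 203
Since 203 > 196, 196 is abundant.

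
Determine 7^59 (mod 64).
23

Repeated squaring. Binary of 59 = 111011.
7^1 ≡ 7 (mod 64); 7^2 ≡ 49 (mod 64); 7^4 ≡ 33 (mod 64); 7^8 ≡ 1 (mod 64); 7^16 ≡ 1 (mod 64); 7^32 ≡ 1 (mod 64)
7^59 = 7^1 × 7^2 × 7^8 × 7^16 × 7^32 ≡ 23 (mod 64)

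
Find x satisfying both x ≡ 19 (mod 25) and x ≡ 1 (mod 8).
169

Using Chinese Remainder Theorem:
M = 25 × 8 = 200
M1 = 8, M2 = 25
y1 = 8^(-1) mod 25 = 22
y2 = 25^(-1) mod 8 = 1
x = (19×8×22 + 1×25×1) mod 200 = 169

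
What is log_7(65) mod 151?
9

Baby-step giant-step with step n = ⌈√151⌉ = 13.
Baby steps 7^j mod 151 (j:value) for j=0..12: 0:1, 1:7, 2:49, 3:41, 4:136, 5:46, 6:20, 7:140, 8:74, 9:65, 10:2, 11:14, 12:98.
h = 65 is already in the table at j=9, so x = 9.
Check: 7^9 ≡ 65 (mod 151).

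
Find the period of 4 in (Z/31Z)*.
5

31 is prime, so ord(4) divides φ(31) = 30.
Divisors of 30: 1, 2, 3, 5, 6, 10, 15, 30.
Repeated squaring: 4^1 ≡ 4, 4^2 ≡ 16, 4^4 ≡ 8, 4^8 ≡ 2, 4^16 ≡ 4 (mod 31).
Test 4^d mod 31 for each divisor d in increasing order:
4^1 ≡ 4
4^2 ≡ 16
4^3 = 4^2·4^1 ≡ 2
4^5 = 4^4·4^1 ≡ 1  ← first divisor giving 1
The order is 5.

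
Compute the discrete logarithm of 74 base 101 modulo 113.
95

Baby-step giant-step with step n = ⌈√113⌉ = 11.
Baby steps 101^j mod 113 (j:value) for j=0..10: 0:1, 1:101, 2:31, 3:80, 4:57, 5:107, 6:72, 7:40, 8:85, 9:110, 10:36.
Giant-step multiplier: 101^(-11) ≡ 101^(112-11) = 101^101 ≡ 17 (mod 113).
Giant steps γ_i = 74·17^i mod 113: γ_0=74, γ_1=15, γ_2=29, γ_3=41, γ_4=19, γ_5=97, γ_6=67, γ_7=9, γ_8=40 (in table at j=7).
x = i·n + j = 8·11 + 7 = 95.
Check: 101^95 ≡ 74 (mod 113).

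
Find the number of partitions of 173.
362326859895

p(n) counts ways to write n as a sum of positive integers (order ignored).
Euler's pentagonal recurrence: p(k) = p(k-1) + p(k-2) - p(k-5) - p(k-7) + p(k-12) + p(k-15) - ... (offsets j(3j∓1)/2, signs ++--, p(0)=1, p(<0)=0).
DP table for k = 0..172: p(0)=1, p(1)=1, p(2)=2, p(3)=3, p(4)=5, p(5)=7, p(6)=11, p(7)=15, p(8)=22, p(9)=30, p(10)=42, p(11)=56, p(12)=77, p(13)=101, p(14)=135, p(15)=176, p(16)=231, p(17)=297, p(18)=385, p(19)=490, p(20)=627, p(21)=792, p(22)=1002, p(23)=1255, p(24)=1575, p(25)=1958, p(26)=2436, p(27)=3010, p(28)=3718, p(29)=4565, p(30)=5604, p(31)=6842, p(32)=8349, p(33)=10143, p(34)=12310, p(35)=14883, p(36)=17977, p(37)=21637, p(38)=26015, p(39)=31185, p(40)=37338, p(41)=44583, p(42)=53174, p(43)=63261, p(44)=75175, p(45)=89134, p(46)=105558, p(47)=124754, p(48)=147273, p(49)=173525, p(50)=204226, p(51)=239943, p(52)=281589, p(53)=329931, p(54)=386155, p(55)=451276, p(56)=526823, p(57)=614154, p(58)=715220, p(59)=831820, p(60)=966467, p(61)=1121505, p(62)=1300156, p(63)=1505499, p(64)=1741630, p(65)=2012558, p(66)=2323520, p(67)=2679689, p(68)=3087735, p(69)=3554345, p(70)=4087968, p(71)=4697205, p(72)=5392783, p(73)=6185689, p(74)=7089500, p(75)=8118264, p(76)=9289091, p(77)=10619863, p(78)=12132164, p(79)=13848650, p(80)=15796476, p(81)=18004327, p(82)=20506255, p(83)=23338469, p(84)=26543660, p(85)=30167357, p(86)=34262962, p(87)=38887673, p(88)=44108109, p(89)=49995925, p(90)=56634173, p(91)=64112359, p(92)=72533807, p(93)=82010177, p(94)=92669720, p(95)=104651419, p(96)=118114304, p(97)=133230930, p(98)=150198136, p(99)=169229875, p(100)=190569292, p(101)=214481126, p(102)=241265379, p(103)=271248950, p(104)=304801365, p(105)=342325709, p(106)=384276336, p(107)=431149389, p(108)=483502844, p(109)=541946240, p(110)=607163746, p(111)=679903203, p(112)=761002156, p(113)=851376628, p(114)=952050665, p(115)=1064144451, p(116)=1188908248, p(117)=1327710076, p(118)=1482074143, p(119)=1653668665, p(120)=1844349560, p(121)=2056148051, p(122)=2291320912, p(123)=2552338241, p(124)=2841940500, p(125)=3163127352, p(126)=3519222692, p(127)=3913864295, p(128)=4351078600, p(129)=4835271870, p(130)=5371315400, p(131)=5964539504, p(132)=6620830889, p(133)=7346629512, p(134)=8149040695, p(135)=9035836076, p(136)=10015581680, p(137)=11097645016, p(138)=12292341831, p(139)=13610949895, p(140)=15065878135, p(141)=16670689208, p(142)=18440293320, p(143)=20390982757, p(144)=22540654445, p(145)=24908858009, p(146)=27517052599, p(147)=30388671978, p(148)=33549419497, p(149)=37027355200, p(150)=40853235313, p(151)=45060624582, p(152)=49686288421, p(153)=54770336324, p(154)=60356673280, p(155)=66493182097, p(156)=73232243759, p(157)=80630964769, p(158)=88751778802, p(159)=97662728555, p(160)=107438159466, p(161)=118159068427, p(162)=129913904637, p(163)=142798995930, p(164)=156919475295, p(165)=172389800255, p(166)=189334822579, p(167)=207890420102, p(168)=228204732751, p(169)=250438925115, p(170)=274768617130, p(171)=301384802048, p(172)=330495499613.
Final step: p(173) = p(172) + p(171) - p(168) - p(166) + p(161) + p(158) - p(151) - p(147) + p(138) + p(133) - p(122) - p(116) + p(103) + p(96) - p(81) - p(73) + p(56) + p(47) - p(28) - p(18)
= 330495499613 + 301384802048 - 228204732751 - 189334822579 + 118159068427 + 88751778802 - 45060624582 - 30388671978 + 12292341831 + 7346629512 - 2291320912 - 1188908248 + 271248950 + 118114304 - 18004327 - 6185689 + 526823 + 124754 - 3718 - 385
= 362326859895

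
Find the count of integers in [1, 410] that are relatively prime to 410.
160

410 = 2 × 5 × 41
φ(n) = n × ∏(1 - 1/p) for each prime p dividing n
φ(410) = 410 × (1 - 1/2) × (1 - 1/5) × (1 - 1/41) = 160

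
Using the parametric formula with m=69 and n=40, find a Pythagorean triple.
(3161, 5520, 6361)

Euclid's formula: a = m² - n², b = 2mn, c = m² + n²
m = 69, n = 40
a = 69² - 40² = 4761 - 1600 = 3161
b = 2 × 69 × 40 = 5520
c = 69² + 40² = 4761 + 1600 = 6361
Verification: 3161² + 5520² = 9991921 + 30470400 = 40462321 = 6361² ✓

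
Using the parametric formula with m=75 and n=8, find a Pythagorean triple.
(5561, 1200, 5689)

Euclid's formula: a = m² - n², b = 2mn, c = m² + n²
m = 75, n = 8
a = 75² - 8² = 5625 - 64 = 5561
b = 2 × 75 × 8 = 1200
c = 75² + 8² = 5625 + 64 = 5689
Verification: 5561² + 1200² = 30924721 + 1440000 = 32364721 = 5689² ✓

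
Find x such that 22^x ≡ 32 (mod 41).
10

Baby-step giant-step with step n = ⌈√41⌉ = 7.
Baby steps 22^j mod 41 (j:value) for j=0..6: 0:1, 1:22, 2:33, 3:29, 4:23, 5:14, 6:21.
Giant-step multiplier: 22^(-7) ≡ 22^(40-7) = 22^33 ≡ 15 (mod 41).
Giant steps γ_i = 32·15^i mod 41: γ_0=32, γ_1=29 (in table at j=3).
x = i·n + j = 1·7 + 3 = 10.
Check: 22^10 ≡ 32 (mod 41).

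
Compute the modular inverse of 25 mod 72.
49

gcd(25, 72) = 1, so the inverse exists.
Extended Euclidean algorithm on (72, 25):
72 = 2 × 25 + 22  ⟹  22 = (1)·72 + (-2)·25
25 = 1 × 22 + 3  ⟹  3 = (-1)·72 + (3)·25
22 = 7 × 3 + 1  ⟹  1 = (8)·72 + (-23)·25
So (-23)·25 ≡ 1 (mod 72), i.e. 25^(-1) ≡ -23 ≡ 49 (mod 72).
Check: 25 × 49 = 1225 ≡ 1 (mod 72)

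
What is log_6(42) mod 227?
187

Baby-step giant-step with step n = ⌈√227⌉ = 16.
Baby steps 6^j mod 227 (j:value) for j=0..15: 0:1, 1:6, 2:36, 3:216, 4:161, 5:58, 6:121, 7:45, 8:43, 9:31, 10:186, 11:208, 12:113, 13:224, 14:209, 15:119.
Giant-step multiplier: 6^(-16) ≡ 6^(226-16) = 6^210 ≡ 172 (mod 227).
Giant steps γ_i = 42·172^i mod 227: γ_0=42, γ_1=187, γ_2=157, γ_3=218, γ_4=41, γ_5=15, γ_6=83, γ_7=202, γ_8=13, γ_9=193, γ_10=54, γ_11=208 (in table at j=11).
x = i·n + j = 11·16 + 11 = 187.
Check: 6^187 ≡ 42 (mod 227).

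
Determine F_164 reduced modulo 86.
71

Matrix identity: Q^n = [[F_(n+1), F_n], [F_n, F_(n-1)]] with Q = [[1,1],[1,0]].
n = 164 = 10100100₂. Square-and-multiply, entries mod 86:
Q^1 = [[1,1],[1,0]]
Q^2 = (Q^1)² = [[2,1],[1,1]]
Q^5 = (Q^2)²·Q = [[8,5],[5,3]]
Q^10 = (Q^5)² = [[3,55],[55,34]]
Q^20 = (Q^10)² = [[24,57],[57,53]]
Q^41 = (Q^20)²·Q = [[44,41],[41,3]]
Q^82 = (Q^41)² = [[5,35],[35,56]]
Q^164 = (Q^82)² = [[46,71],[71,61]]
F_164 mod 86 = Q^164[0][1] = 71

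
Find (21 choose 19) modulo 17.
6

Using Lucas' theorem:
Write n=21 and k=19 in base 17:
n in base 17: [1, 4]
k in base 17: [1, 2]
C(21,19) mod 17 = ∏ C(n_i, k_i) mod 17
Digit binomials (mod 17): C(1,1) = 1; C(4,2) = 6
Product: 1 × 6 = 6 ≡ 6 (mod 17)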